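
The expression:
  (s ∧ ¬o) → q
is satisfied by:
  {o: True, q: True, s: False}
  {o: True, s: False, q: False}
  {q: True, s: False, o: False}
  {q: False, s: False, o: False}
  {o: True, q: True, s: True}
  {o: True, s: True, q: False}
  {q: True, s: True, o: False}


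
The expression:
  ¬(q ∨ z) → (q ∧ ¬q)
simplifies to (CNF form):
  q ∨ z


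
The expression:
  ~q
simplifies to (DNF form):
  ~q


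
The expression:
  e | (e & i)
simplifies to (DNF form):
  e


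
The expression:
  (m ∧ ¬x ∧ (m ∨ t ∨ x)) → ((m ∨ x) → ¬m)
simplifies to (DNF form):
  x ∨ ¬m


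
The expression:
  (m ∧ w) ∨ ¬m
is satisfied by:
  {w: True, m: False}
  {m: False, w: False}
  {m: True, w: True}


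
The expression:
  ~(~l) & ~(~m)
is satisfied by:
  {m: True, l: True}


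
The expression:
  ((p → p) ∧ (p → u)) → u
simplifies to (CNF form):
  p ∨ u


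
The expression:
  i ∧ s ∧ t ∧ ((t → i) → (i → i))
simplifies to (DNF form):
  i ∧ s ∧ t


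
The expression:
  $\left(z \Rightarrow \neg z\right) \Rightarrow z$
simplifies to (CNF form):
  $z$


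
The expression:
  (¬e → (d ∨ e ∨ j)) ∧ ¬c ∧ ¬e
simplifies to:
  ¬c ∧ ¬e ∧ (d ∨ j)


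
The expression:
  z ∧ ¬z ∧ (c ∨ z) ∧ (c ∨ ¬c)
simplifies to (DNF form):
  False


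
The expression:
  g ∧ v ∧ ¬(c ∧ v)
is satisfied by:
  {g: True, v: True, c: False}


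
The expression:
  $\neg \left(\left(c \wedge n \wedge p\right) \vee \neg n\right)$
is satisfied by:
  {n: True, p: False, c: False}
  {c: True, n: True, p: False}
  {p: True, n: True, c: False}


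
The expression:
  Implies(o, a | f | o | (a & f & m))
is always true.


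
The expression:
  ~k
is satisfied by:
  {k: False}


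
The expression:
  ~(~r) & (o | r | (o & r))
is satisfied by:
  {r: True}


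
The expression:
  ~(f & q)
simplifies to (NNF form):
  ~f | ~q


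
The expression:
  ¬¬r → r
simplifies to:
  True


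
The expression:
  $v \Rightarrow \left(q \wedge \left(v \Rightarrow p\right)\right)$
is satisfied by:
  {p: True, q: True, v: False}
  {p: True, q: False, v: False}
  {q: True, p: False, v: False}
  {p: False, q: False, v: False}
  {v: True, p: True, q: True}


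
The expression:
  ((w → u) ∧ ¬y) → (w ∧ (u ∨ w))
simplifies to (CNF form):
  w ∨ y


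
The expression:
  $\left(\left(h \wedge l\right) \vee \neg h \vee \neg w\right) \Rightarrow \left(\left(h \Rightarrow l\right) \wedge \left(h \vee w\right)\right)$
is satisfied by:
  {h: True, w: True, l: True}
  {h: True, w: True, l: False}
  {w: True, l: True, h: False}
  {w: True, l: False, h: False}
  {h: True, l: True, w: False}


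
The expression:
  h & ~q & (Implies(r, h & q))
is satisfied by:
  {h: True, q: False, r: False}


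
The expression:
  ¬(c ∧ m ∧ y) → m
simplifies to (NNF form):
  m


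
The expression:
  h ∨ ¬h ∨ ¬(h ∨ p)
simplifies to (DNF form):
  True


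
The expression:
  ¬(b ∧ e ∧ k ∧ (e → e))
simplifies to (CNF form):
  ¬b ∨ ¬e ∨ ¬k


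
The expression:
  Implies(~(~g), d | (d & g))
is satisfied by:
  {d: True, g: False}
  {g: False, d: False}
  {g: True, d: True}


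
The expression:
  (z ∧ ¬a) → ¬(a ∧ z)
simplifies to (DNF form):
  True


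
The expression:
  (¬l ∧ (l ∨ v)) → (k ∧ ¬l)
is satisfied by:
  {k: True, l: True, v: False}
  {k: True, v: False, l: False}
  {l: True, v: False, k: False}
  {l: False, v: False, k: False}
  {k: True, l: True, v: True}
  {k: True, v: True, l: False}
  {l: True, v: True, k: False}


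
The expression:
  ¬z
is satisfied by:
  {z: False}


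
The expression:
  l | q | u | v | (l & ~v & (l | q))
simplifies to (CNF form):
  l | q | u | v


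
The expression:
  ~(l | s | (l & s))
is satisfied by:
  {l: False, s: False}


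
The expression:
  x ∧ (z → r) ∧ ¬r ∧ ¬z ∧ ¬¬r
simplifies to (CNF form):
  False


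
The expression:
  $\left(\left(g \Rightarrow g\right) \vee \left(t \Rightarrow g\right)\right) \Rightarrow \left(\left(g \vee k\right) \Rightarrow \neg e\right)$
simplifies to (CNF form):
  $\left(\neg e \vee \neg g\right) \wedge \left(\neg e \vee \neg k\right)$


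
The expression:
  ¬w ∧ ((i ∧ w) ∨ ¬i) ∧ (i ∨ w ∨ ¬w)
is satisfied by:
  {i: False, w: False}


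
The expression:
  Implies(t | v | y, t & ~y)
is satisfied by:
  {t: True, y: False, v: False}
  {y: False, v: False, t: False}
  {t: True, v: True, y: False}


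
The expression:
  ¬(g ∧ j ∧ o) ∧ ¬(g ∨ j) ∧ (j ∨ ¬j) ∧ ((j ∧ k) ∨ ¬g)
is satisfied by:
  {g: False, j: False}


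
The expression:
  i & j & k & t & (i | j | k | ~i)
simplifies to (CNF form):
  i & j & k & t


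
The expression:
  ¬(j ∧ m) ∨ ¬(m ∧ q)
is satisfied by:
  {m: False, q: False, j: False}
  {j: True, m: False, q: False}
  {q: True, m: False, j: False}
  {j: True, q: True, m: False}
  {m: True, j: False, q: False}
  {j: True, m: True, q: False}
  {q: True, m: True, j: False}


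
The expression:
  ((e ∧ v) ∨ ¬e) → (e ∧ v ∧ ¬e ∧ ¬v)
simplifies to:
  e ∧ ¬v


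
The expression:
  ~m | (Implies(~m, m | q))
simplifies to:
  True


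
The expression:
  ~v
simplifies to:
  ~v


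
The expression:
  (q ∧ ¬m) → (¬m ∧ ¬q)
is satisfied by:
  {m: True, q: False}
  {q: False, m: False}
  {q: True, m: True}


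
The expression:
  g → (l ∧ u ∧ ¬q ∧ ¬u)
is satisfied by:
  {g: False}


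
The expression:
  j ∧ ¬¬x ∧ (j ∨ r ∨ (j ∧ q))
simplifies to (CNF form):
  j ∧ x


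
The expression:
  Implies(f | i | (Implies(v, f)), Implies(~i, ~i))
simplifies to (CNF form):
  True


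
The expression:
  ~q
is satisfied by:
  {q: False}


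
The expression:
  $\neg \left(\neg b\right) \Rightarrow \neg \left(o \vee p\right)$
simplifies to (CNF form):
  $\left(\neg b \vee \neg o\right) \wedge \left(\neg b \vee \neg p\right)$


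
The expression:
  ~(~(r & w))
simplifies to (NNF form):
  r & w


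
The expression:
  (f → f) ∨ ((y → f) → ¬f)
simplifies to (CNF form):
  True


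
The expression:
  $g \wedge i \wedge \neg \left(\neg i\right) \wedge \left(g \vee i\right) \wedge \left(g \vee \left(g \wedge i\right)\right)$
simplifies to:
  $g \wedge i$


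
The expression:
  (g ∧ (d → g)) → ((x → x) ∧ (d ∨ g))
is always true.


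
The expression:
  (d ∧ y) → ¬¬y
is always true.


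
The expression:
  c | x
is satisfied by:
  {x: True, c: True}
  {x: True, c: False}
  {c: True, x: False}


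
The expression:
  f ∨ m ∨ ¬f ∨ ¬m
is always true.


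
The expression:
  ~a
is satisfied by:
  {a: False}


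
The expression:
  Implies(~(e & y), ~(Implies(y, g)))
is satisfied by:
  {e: True, y: True, g: False}
  {y: True, g: False, e: False}
  {e: True, g: True, y: True}


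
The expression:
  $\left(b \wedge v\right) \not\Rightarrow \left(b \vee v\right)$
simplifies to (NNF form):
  $\text{False}$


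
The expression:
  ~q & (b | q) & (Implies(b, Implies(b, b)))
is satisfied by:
  {b: True, q: False}


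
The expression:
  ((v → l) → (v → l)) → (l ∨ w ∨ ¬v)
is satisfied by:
  {w: True, l: True, v: False}
  {w: True, v: False, l: False}
  {l: True, v: False, w: False}
  {l: False, v: False, w: False}
  {w: True, l: True, v: True}
  {w: True, v: True, l: False}
  {l: True, v: True, w: False}


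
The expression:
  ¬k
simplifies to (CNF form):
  ¬k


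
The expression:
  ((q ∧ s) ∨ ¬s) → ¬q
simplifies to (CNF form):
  ¬q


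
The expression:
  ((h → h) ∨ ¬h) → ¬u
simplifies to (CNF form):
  ¬u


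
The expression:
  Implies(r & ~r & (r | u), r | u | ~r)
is always true.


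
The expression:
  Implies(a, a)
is always true.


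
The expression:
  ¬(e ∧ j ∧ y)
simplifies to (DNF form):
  ¬e ∨ ¬j ∨ ¬y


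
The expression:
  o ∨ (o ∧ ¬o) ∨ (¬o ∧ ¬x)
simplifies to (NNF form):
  o ∨ ¬x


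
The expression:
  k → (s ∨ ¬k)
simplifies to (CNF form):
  s ∨ ¬k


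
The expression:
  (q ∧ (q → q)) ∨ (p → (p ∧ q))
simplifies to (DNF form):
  q ∨ ¬p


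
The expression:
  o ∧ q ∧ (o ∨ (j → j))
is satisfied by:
  {o: True, q: True}


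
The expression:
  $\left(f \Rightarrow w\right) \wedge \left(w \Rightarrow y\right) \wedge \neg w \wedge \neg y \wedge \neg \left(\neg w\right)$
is never true.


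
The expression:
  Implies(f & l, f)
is always true.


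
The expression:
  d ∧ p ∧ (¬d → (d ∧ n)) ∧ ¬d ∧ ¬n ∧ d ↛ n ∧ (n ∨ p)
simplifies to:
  False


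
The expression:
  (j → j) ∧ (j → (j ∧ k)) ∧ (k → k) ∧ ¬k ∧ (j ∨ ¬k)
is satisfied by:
  {j: False, k: False}


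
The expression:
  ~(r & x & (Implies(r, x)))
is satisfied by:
  {x: False, r: False}
  {r: True, x: False}
  {x: True, r: False}


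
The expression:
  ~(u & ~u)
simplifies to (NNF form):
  True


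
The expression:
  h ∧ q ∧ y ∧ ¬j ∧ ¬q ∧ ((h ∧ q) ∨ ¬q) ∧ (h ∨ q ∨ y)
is never true.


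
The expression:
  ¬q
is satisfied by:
  {q: False}


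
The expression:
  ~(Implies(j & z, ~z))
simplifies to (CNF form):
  j & z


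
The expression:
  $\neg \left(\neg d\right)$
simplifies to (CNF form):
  $d$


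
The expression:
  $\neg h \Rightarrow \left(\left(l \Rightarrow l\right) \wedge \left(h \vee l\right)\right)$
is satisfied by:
  {l: True, h: True}
  {l: True, h: False}
  {h: True, l: False}


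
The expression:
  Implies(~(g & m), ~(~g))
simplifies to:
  g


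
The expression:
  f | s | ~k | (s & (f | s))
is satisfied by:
  {s: True, f: True, k: False}
  {s: True, f: False, k: False}
  {f: True, s: False, k: False}
  {s: False, f: False, k: False}
  {s: True, k: True, f: True}
  {s: True, k: True, f: False}
  {k: True, f: True, s: False}


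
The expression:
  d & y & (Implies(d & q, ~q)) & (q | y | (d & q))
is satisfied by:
  {d: True, y: True, q: False}


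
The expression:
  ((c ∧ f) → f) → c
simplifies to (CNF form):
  c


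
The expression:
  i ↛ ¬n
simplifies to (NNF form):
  i ∧ n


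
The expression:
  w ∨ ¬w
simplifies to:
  True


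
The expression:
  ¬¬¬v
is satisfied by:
  {v: False}


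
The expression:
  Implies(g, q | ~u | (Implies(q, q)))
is always true.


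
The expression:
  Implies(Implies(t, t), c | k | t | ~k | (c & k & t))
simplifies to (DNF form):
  True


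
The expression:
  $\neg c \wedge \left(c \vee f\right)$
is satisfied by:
  {f: True, c: False}


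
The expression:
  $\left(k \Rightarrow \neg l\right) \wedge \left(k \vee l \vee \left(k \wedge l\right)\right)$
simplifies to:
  $\left(k \wedge \neg l\right) \vee \left(l \wedge \neg k\right)$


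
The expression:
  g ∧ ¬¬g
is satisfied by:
  {g: True}


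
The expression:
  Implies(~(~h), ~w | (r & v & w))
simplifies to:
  ~h | ~w | (r & v)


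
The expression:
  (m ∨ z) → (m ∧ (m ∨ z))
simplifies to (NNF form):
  m ∨ ¬z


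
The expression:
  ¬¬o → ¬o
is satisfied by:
  {o: False}


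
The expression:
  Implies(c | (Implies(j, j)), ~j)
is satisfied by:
  {j: False}


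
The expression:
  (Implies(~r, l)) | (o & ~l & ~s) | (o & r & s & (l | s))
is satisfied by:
  {r: True, l: True, o: True, s: False}
  {r: True, l: True, o: False, s: False}
  {r: True, l: True, s: True, o: True}
  {r: True, l: True, s: True, o: False}
  {r: True, o: True, s: False, l: False}
  {r: True, o: False, s: False, l: False}
  {r: True, s: True, o: True, l: False}
  {r: True, s: True, o: False, l: False}
  {l: True, o: True, s: False, r: False}
  {l: True, o: False, s: False, r: False}
  {l: True, s: True, o: True, r: False}
  {l: True, s: True, o: False, r: False}
  {o: True, l: False, s: False, r: False}


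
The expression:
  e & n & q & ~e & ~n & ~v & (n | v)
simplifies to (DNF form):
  False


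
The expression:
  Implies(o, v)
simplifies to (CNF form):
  v | ~o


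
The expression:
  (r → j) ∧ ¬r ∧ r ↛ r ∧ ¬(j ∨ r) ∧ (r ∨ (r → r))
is never true.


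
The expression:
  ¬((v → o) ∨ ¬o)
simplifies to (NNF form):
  False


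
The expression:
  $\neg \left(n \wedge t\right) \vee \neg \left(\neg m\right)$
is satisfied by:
  {m: True, t: False, n: False}
  {t: False, n: False, m: False}
  {n: True, m: True, t: False}
  {n: True, t: False, m: False}
  {m: True, t: True, n: False}
  {t: True, m: False, n: False}
  {n: True, t: True, m: True}


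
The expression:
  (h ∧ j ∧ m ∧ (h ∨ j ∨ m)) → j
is always true.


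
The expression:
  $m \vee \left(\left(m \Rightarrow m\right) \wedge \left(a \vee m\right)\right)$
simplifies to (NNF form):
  $a \vee m$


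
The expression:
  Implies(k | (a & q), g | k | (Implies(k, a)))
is always true.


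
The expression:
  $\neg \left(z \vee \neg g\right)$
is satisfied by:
  {g: True, z: False}


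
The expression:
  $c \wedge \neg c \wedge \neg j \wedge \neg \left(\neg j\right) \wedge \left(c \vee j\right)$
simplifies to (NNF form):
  $\text{False}$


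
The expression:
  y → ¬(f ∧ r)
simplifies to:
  ¬f ∨ ¬r ∨ ¬y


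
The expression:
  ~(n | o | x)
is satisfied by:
  {n: False, o: False, x: False}


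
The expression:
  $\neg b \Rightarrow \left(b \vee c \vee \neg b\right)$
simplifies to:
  $\text{True}$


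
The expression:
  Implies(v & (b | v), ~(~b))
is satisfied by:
  {b: True, v: False}
  {v: False, b: False}
  {v: True, b: True}


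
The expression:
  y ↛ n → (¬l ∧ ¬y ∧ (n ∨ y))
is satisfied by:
  {n: True, y: False}
  {y: False, n: False}
  {y: True, n: True}


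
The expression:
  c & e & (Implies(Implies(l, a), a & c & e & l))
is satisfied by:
  {c: True, e: True, l: True}


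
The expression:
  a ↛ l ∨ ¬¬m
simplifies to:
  m ∨ (a ∧ ¬l)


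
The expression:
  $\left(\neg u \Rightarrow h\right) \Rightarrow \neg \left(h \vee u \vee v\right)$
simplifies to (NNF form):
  $\neg h \wedge \neg u$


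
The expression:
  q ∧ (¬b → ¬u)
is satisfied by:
  {b: True, q: True, u: False}
  {q: True, u: False, b: False}
  {b: True, u: True, q: True}


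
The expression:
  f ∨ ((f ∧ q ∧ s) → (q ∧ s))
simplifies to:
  True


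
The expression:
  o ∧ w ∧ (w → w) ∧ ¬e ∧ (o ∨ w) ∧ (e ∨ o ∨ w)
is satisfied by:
  {w: True, o: True, e: False}


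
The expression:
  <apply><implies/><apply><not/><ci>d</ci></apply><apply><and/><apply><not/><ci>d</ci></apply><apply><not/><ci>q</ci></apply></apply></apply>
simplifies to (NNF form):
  <apply><or/><ci>d</ci><apply><not/><ci>q</ci></apply></apply>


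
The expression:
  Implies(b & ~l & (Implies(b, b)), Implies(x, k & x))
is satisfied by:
  {k: True, l: True, x: False, b: False}
  {k: True, l: False, x: False, b: False}
  {l: True, b: False, k: False, x: False}
  {b: False, l: False, k: False, x: False}
  {b: True, k: True, l: True, x: False}
  {b: True, k: True, l: False, x: False}
  {b: True, l: True, k: False, x: False}
  {b: True, l: False, k: False, x: False}
  {x: True, k: True, l: True, b: False}
  {x: True, k: True, l: False, b: False}
  {x: True, l: True, k: False, b: False}
  {x: True, l: False, k: False, b: False}
  {b: True, x: True, k: True, l: True}
  {b: True, x: True, k: True, l: False}
  {b: True, x: True, l: True, k: False}


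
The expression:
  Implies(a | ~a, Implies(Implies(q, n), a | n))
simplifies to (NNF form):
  a | n | q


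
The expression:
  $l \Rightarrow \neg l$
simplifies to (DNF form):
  $\neg l$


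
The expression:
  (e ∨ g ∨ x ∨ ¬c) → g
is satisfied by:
  {g: True, c: True, e: False, x: False}
  {g: True, c: False, e: False, x: False}
  {x: True, g: True, c: True, e: False}
  {x: True, g: True, c: False, e: False}
  {g: True, e: True, c: True, x: False}
  {g: True, e: True, c: False, x: False}
  {g: True, e: True, x: True, c: True}
  {g: True, e: True, x: True, c: False}
  {c: True, g: False, e: False, x: False}


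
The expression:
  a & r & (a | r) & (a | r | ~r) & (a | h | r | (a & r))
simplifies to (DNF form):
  a & r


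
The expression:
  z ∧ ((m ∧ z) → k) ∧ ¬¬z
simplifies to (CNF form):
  z ∧ (k ∨ ¬m)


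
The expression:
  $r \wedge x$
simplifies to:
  $r \wedge x$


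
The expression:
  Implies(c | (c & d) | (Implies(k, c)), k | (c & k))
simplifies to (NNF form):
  k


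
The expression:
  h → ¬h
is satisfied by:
  {h: False}


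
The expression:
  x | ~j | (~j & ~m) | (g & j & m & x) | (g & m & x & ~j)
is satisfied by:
  {x: True, j: False}
  {j: False, x: False}
  {j: True, x: True}


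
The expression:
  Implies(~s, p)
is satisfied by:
  {p: True, s: True}
  {p: True, s: False}
  {s: True, p: False}


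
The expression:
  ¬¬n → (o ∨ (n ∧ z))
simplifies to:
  o ∨ z ∨ ¬n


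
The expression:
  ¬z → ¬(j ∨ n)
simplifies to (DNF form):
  z ∨ (¬j ∧ ¬n)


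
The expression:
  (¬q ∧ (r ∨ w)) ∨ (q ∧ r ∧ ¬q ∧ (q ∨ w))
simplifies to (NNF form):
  ¬q ∧ (r ∨ w)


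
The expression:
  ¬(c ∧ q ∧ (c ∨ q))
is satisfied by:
  {c: False, q: False}
  {q: True, c: False}
  {c: True, q: False}


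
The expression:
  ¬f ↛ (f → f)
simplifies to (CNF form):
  False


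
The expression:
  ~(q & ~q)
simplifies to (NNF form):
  True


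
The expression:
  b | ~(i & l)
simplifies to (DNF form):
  b | ~i | ~l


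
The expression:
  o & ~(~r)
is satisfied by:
  {r: True, o: True}


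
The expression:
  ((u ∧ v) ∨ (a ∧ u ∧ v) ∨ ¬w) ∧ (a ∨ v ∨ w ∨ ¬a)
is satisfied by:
  {v: True, u: True, w: False}
  {v: True, u: False, w: False}
  {u: True, v: False, w: False}
  {v: False, u: False, w: False}
  {v: True, w: True, u: True}


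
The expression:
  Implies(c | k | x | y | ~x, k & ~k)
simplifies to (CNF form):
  False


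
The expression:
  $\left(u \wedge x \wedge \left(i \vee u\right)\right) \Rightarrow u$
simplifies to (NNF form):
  $\text{True}$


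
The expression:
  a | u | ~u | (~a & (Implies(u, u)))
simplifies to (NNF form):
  True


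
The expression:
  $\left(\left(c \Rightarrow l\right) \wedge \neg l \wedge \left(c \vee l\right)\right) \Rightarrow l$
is always true.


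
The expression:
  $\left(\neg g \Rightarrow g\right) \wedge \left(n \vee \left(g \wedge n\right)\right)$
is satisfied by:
  {g: True, n: True}


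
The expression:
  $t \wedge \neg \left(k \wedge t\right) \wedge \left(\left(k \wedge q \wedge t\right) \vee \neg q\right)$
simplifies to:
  $t \wedge \neg k \wedge \neg q$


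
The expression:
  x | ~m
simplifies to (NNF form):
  x | ~m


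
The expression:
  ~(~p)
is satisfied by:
  {p: True}


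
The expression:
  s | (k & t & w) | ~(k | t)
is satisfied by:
  {s: True, w: True, k: False, t: False}
  {s: True, k: False, w: False, t: False}
  {t: True, s: True, w: True, k: False}
  {t: True, s: True, k: False, w: False}
  {s: True, w: True, k: True, t: False}
  {s: True, k: True, w: False, t: False}
  {s: True, t: True, k: True, w: True}
  {s: True, t: True, k: True, w: False}
  {w: True, t: False, k: False, s: False}
  {t: False, k: False, w: False, s: False}
  {w: True, t: True, k: True, s: False}


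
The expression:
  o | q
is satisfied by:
  {q: True, o: True}
  {q: True, o: False}
  {o: True, q: False}


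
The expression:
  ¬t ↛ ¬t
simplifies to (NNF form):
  False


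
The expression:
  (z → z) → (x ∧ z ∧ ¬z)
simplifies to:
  False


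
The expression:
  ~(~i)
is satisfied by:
  {i: True}


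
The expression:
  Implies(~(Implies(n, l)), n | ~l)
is always true.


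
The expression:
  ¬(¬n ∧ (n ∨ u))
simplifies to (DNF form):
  n ∨ ¬u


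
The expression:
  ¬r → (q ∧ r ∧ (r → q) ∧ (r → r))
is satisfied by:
  {r: True}


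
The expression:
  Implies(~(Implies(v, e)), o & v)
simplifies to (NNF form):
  e | o | ~v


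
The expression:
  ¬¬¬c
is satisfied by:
  {c: False}


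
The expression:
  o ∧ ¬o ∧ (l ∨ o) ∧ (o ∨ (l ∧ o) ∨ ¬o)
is never true.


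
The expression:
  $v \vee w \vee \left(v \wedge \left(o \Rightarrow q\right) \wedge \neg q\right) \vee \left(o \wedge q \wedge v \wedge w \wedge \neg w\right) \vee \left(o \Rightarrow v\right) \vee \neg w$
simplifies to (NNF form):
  $\text{True}$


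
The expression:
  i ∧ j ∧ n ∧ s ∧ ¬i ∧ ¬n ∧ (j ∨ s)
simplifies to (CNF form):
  False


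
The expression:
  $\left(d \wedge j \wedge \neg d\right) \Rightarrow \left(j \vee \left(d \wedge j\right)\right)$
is always true.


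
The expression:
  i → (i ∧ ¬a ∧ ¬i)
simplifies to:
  ¬i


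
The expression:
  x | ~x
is always true.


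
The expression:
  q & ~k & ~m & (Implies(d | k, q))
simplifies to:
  q & ~k & ~m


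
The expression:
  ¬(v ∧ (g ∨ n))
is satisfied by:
  {g: False, v: False, n: False}
  {n: True, g: False, v: False}
  {g: True, n: False, v: False}
  {n: True, g: True, v: False}
  {v: True, n: False, g: False}


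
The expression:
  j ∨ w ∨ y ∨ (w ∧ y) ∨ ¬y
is always true.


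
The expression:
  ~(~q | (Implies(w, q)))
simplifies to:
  False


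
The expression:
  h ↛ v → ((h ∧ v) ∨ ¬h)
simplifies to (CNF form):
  v ∨ ¬h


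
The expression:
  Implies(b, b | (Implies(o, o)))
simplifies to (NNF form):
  True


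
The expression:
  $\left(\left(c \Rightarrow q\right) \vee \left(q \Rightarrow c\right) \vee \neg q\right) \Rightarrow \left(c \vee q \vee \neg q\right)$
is always true.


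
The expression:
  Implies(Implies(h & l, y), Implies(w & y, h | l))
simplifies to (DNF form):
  h | l | ~w | ~y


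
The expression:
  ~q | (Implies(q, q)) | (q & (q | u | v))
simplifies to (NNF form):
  True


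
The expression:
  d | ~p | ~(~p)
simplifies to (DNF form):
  True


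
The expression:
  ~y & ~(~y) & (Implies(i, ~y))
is never true.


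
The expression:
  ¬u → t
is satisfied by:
  {t: True, u: True}
  {t: True, u: False}
  {u: True, t: False}


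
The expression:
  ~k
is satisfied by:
  {k: False}


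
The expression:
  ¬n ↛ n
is always true.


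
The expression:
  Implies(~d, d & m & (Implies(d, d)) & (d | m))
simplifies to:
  d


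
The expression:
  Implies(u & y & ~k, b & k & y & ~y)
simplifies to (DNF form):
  k | ~u | ~y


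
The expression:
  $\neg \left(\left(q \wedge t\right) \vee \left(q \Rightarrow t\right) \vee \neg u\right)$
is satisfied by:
  {u: True, q: True, t: False}


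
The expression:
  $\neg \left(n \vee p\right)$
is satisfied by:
  {n: False, p: False}


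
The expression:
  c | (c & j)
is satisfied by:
  {c: True}


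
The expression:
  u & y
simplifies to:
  u & y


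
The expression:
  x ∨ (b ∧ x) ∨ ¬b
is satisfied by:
  {x: True, b: False}
  {b: False, x: False}
  {b: True, x: True}


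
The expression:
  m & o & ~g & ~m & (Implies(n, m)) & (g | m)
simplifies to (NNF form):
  False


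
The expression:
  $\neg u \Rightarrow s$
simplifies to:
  $s \vee u$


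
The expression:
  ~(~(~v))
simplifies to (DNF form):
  ~v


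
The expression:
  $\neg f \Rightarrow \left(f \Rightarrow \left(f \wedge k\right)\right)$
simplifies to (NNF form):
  $\text{True}$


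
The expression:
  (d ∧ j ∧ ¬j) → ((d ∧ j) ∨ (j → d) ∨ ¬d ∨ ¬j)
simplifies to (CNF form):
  True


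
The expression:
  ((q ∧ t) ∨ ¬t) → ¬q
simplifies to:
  ¬q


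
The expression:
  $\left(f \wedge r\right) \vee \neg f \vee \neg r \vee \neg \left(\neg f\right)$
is always true.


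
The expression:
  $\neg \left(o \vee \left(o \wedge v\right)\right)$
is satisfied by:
  {o: False}


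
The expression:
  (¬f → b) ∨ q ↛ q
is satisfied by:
  {b: True, f: True}
  {b: True, f: False}
  {f: True, b: False}


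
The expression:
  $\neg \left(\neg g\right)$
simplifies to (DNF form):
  $g$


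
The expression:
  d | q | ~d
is always true.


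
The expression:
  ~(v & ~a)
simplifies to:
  a | ~v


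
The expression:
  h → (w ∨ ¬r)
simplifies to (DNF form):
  w ∨ ¬h ∨ ¬r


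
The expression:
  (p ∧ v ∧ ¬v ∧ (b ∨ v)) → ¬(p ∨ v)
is always true.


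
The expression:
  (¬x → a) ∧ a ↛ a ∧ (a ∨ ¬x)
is never true.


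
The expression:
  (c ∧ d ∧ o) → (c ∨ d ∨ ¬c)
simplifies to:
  True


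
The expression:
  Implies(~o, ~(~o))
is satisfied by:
  {o: True}


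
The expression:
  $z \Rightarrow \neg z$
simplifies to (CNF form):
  $\neg z$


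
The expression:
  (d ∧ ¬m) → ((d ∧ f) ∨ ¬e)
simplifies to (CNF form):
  f ∨ m ∨ ¬d ∨ ¬e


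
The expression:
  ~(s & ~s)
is always true.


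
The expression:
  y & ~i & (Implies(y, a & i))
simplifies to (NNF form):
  False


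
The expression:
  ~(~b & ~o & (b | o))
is always true.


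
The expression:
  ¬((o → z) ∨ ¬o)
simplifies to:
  o ∧ ¬z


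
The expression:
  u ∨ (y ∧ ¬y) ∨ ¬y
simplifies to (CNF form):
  u ∨ ¬y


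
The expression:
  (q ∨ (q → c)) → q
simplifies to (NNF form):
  q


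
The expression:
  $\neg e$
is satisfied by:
  {e: False}


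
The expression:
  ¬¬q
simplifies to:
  q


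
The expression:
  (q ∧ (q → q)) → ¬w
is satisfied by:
  {w: False, q: False}
  {q: True, w: False}
  {w: True, q: False}


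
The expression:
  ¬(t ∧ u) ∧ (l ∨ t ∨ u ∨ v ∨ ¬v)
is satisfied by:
  {u: False, t: False}
  {t: True, u: False}
  {u: True, t: False}


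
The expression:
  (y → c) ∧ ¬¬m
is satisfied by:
  {c: True, m: True, y: False}
  {m: True, y: False, c: False}
  {y: True, c: True, m: True}


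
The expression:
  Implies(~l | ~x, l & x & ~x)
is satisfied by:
  {x: True, l: True}


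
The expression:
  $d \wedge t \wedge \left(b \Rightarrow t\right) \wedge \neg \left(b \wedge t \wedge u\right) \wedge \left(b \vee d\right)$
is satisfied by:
  {t: True, d: True, u: False, b: False}
  {t: True, d: True, b: True, u: False}
  {t: True, d: True, u: True, b: False}


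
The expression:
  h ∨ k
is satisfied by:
  {k: True, h: True}
  {k: True, h: False}
  {h: True, k: False}


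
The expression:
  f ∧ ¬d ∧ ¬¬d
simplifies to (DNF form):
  False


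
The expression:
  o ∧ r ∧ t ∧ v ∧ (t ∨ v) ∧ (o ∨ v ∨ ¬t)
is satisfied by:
  {t: True, r: True, o: True, v: True}


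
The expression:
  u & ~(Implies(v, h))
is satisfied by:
  {u: True, v: True, h: False}


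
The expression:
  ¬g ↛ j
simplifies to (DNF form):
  j ∨ ¬g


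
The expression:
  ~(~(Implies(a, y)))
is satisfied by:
  {y: True, a: False}
  {a: False, y: False}
  {a: True, y: True}


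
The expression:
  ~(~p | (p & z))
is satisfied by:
  {p: True, z: False}


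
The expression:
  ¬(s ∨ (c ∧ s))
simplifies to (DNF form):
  ¬s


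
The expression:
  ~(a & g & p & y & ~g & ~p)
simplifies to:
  True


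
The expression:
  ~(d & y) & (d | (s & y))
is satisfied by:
  {d: True, s: True, y: False}
  {d: True, y: False, s: False}
  {s: True, y: True, d: False}


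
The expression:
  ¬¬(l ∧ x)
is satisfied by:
  {x: True, l: True}


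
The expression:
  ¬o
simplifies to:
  ¬o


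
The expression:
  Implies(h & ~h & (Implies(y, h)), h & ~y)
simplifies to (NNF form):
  True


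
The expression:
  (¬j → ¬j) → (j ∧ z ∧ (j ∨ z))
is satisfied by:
  {z: True, j: True}


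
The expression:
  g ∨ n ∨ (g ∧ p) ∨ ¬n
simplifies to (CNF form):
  True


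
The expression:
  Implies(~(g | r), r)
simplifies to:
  g | r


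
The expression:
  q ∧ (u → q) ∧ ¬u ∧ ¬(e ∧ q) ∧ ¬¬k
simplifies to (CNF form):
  k ∧ q ∧ ¬e ∧ ¬u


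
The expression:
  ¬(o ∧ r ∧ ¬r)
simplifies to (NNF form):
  True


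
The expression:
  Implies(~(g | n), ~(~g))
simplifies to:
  g | n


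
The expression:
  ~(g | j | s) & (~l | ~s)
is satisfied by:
  {g: False, j: False, s: False}


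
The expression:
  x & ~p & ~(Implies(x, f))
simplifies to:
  x & ~f & ~p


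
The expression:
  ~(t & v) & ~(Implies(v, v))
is never true.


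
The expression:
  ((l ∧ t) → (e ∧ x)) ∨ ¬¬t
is always true.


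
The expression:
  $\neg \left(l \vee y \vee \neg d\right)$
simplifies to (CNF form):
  $d \wedge \neg l \wedge \neg y$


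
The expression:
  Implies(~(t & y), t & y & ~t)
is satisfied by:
  {t: True, y: True}


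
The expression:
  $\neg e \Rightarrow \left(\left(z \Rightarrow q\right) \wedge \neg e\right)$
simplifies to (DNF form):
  $e \vee q \vee \neg z$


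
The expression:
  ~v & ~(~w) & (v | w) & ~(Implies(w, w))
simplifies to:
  False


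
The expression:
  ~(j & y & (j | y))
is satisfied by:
  {y: False, j: False}
  {j: True, y: False}
  {y: True, j: False}


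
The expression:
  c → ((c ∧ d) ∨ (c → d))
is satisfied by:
  {d: True, c: False}
  {c: False, d: False}
  {c: True, d: True}


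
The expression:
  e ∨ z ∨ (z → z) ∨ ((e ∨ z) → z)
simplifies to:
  True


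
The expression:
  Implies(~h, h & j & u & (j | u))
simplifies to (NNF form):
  h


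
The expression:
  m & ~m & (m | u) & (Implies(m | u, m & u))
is never true.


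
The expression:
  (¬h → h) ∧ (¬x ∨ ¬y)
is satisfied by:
  {h: True, y: False, x: False}
  {h: True, x: True, y: False}
  {h: True, y: True, x: False}


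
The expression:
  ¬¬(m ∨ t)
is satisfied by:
  {t: True, m: True}
  {t: True, m: False}
  {m: True, t: False}


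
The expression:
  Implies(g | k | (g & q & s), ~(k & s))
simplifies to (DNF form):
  ~k | ~s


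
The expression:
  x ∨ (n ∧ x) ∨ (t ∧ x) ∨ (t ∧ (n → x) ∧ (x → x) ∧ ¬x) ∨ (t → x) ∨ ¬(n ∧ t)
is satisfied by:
  {x: True, t: False, n: False}
  {t: False, n: False, x: False}
  {x: True, n: True, t: False}
  {n: True, t: False, x: False}
  {x: True, t: True, n: False}
  {t: True, x: False, n: False}
  {x: True, n: True, t: True}


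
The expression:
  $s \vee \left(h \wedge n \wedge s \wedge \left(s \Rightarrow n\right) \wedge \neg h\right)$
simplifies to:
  $s$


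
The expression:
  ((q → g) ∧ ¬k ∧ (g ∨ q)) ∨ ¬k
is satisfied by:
  {k: False}


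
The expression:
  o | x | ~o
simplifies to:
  True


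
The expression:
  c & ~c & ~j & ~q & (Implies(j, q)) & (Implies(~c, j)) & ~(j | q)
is never true.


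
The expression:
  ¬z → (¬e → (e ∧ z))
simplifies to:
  e ∨ z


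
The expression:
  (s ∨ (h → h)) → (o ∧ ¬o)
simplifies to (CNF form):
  False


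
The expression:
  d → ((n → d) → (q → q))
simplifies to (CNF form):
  True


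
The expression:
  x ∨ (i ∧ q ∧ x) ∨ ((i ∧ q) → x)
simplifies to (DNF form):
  x ∨ ¬i ∨ ¬q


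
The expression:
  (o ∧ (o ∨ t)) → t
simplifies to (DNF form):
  t ∨ ¬o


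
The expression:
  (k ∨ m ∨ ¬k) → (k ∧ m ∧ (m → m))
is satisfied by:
  {m: True, k: True}


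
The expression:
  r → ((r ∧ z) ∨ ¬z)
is always true.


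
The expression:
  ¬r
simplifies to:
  ¬r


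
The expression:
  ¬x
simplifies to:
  ¬x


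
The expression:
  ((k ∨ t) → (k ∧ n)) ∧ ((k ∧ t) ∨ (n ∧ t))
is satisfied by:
  {t: True, n: True, k: True}


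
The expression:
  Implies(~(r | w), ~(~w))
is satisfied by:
  {r: True, w: True}
  {r: True, w: False}
  {w: True, r: False}


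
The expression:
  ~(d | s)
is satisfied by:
  {d: False, s: False}


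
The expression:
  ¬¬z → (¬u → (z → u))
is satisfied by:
  {u: True, z: False}
  {z: False, u: False}
  {z: True, u: True}


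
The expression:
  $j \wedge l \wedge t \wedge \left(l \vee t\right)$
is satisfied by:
  {t: True, j: True, l: True}


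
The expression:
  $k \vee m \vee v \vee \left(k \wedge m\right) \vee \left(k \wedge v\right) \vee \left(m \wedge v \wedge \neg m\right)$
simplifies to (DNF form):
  $k \vee m \vee v$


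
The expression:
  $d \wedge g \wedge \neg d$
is never true.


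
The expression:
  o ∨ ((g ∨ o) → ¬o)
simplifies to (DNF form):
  True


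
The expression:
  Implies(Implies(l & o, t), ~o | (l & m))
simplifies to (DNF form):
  ~o | (l & m) | (l & ~t)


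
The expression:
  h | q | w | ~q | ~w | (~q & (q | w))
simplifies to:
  True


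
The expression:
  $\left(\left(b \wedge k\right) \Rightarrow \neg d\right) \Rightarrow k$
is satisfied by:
  {k: True}


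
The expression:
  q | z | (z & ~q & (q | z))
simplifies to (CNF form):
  q | z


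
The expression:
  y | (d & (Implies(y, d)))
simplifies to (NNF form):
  d | y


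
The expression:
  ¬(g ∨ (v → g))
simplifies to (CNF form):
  v ∧ ¬g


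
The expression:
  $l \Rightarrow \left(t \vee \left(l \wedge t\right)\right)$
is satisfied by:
  {t: True, l: False}
  {l: False, t: False}
  {l: True, t: True}


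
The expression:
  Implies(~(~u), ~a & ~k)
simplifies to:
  ~u | (~a & ~k)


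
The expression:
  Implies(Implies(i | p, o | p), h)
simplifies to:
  h | (i & ~o & ~p)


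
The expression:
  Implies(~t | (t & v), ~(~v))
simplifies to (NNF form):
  t | v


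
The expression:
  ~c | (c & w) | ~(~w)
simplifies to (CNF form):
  w | ~c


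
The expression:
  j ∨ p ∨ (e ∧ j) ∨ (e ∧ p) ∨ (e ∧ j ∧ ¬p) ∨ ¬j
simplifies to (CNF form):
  True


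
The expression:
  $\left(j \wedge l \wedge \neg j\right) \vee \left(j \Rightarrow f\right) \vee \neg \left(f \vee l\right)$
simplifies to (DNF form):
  $f \vee \neg j \vee \neg l$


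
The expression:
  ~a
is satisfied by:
  {a: False}


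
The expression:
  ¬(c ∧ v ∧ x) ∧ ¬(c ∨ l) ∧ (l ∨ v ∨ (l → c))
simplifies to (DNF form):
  ¬c ∧ ¬l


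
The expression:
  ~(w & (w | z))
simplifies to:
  ~w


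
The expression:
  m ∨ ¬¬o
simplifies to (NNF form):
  m ∨ o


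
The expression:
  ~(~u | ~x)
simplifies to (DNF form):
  u & x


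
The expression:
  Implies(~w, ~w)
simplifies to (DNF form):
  True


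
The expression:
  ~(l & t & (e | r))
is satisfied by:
  {e: False, l: False, t: False, r: False}
  {r: True, e: False, l: False, t: False}
  {e: True, r: False, l: False, t: False}
  {r: True, e: True, l: False, t: False}
  {t: True, r: False, e: False, l: False}
  {r: True, t: True, e: False, l: False}
  {t: True, e: True, r: False, l: False}
  {r: True, t: True, e: True, l: False}
  {l: True, t: False, e: False, r: False}
  {l: True, r: True, t: False, e: False}
  {l: True, e: True, t: False, r: False}
  {r: True, l: True, e: True, t: False}
  {l: True, t: True, r: False, e: False}


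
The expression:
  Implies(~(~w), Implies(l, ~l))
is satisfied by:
  {l: False, w: False}
  {w: True, l: False}
  {l: True, w: False}


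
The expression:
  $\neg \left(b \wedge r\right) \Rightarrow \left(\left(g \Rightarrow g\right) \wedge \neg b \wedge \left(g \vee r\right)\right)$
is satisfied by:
  {r: True, g: True, b: False}
  {r: True, g: False, b: False}
  {r: True, b: True, g: True}
  {r: True, b: True, g: False}
  {g: True, b: False, r: False}


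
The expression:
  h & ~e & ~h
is never true.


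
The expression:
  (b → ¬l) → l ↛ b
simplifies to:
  l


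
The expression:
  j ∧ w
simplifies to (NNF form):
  j ∧ w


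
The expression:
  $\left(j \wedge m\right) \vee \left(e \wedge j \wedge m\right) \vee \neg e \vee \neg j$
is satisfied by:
  {m: True, e: False, j: False}
  {e: False, j: False, m: False}
  {j: True, m: True, e: False}
  {j: True, e: False, m: False}
  {m: True, e: True, j: False}
  {e: True, m: False, j: False}
  {j: True, e: True, m: True}


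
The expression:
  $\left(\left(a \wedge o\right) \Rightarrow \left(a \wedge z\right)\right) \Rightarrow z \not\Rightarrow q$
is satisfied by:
  {z: True, o: True, a: True, q: False}
  {z: True, o: True, a: False, q: False}
  {z: True, a: True, o: False, q: False}
  {z: True, a: False, o: False, q: False}
  {o: True, a: True, q: False, z: False}
  {q: True, o: True, a: True, z: False}


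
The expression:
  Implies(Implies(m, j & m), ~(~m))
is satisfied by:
  {m: True}


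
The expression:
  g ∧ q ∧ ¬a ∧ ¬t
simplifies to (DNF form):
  g ∧ q ∧ ¬a ∧ ¬t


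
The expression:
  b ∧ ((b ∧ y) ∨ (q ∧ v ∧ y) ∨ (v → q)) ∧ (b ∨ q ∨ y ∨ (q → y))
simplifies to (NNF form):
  b ∧ (q ∨ y ∨ ¬v)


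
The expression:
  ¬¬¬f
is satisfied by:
  {f: False}


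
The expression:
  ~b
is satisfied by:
  {b: False}


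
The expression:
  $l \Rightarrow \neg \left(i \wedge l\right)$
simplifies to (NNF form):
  $\neg i \vee \neg l$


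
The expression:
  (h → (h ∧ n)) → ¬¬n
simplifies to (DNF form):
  h ∨ n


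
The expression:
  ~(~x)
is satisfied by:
  {x: True}


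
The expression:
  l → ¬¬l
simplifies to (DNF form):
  True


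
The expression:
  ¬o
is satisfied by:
  {o: False}


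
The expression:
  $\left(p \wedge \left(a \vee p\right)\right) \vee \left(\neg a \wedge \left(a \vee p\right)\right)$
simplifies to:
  $p$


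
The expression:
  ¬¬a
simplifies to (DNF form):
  a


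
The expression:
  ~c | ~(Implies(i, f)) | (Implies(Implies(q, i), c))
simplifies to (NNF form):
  True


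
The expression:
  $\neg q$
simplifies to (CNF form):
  $\neg q$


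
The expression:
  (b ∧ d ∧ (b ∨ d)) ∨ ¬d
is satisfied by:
  {b: True, d: False}
  {d: False, b: False}
  {d: True, b: True}


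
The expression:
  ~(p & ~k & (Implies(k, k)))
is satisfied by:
  {k: True, p: False}
  {p: False, k: False}
  {p: True, k: True}


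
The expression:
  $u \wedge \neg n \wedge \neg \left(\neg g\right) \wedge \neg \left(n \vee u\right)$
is never true.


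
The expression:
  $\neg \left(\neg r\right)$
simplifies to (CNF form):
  $r$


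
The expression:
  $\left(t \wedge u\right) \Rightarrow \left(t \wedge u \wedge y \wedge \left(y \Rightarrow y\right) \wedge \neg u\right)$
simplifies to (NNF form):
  $\neg t \vee \neg u$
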